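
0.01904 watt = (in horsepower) 0.01904 watt = 0.01904 W. 1 horsepower = 745.69987 W, so 0.01904 W = 0.01904 / 745.69987 = 2.5533061e-05 horsepower ≈ 2.553e-05 horsepower (4 s.f.). Final answer: 2.553e-05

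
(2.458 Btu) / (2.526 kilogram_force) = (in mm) 1 Btu = 1055.0559 J, so 2.458 Btu = 2.458 * 1055.0559 = 2593.3273 J. 1 kilogram_force = 9.80665 N, so 2.526 kilogram_force = 2.526 * 9.80665 = 24.771598 N. Combine: 2593.3273 J / 24.771598 N = 104.68954 m. 1 mm = 0.001 m, so 104.68954 m = 104.68954 / 0.001 = 104689.54 mm ≈ 1.047e+05 mm (4 s.f.). Final answer: 1.047e+05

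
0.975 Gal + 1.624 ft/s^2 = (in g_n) 0.05147. Check: 1 Gal = 0.01 m/s^2, so 0.975 Gal = 0.975 * 0.01 = 0.00975 m/s^2. 1 ft/s^2 = 0.3048 m/s^2, so 1.624 ft/s^2 = 1.624 * 0.3048 = 0.4949952 m/s^2. Sum: 0.00975 + 0.4949952 = 0.5047452 m/s^2. 1 g_n = 9.80665 m/s^2, so 0.5047452 m/s^2 = 0.5047452 / 9.80665 = 0.051469686 g_n ≈ 0.05147 g_n (4 s.f.).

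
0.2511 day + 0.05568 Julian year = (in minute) 1 day = 86400 s, so 0.2511 day = 0.2511 * 86400 = 21695.04 s. 1 Julian year = 31557600 s, so 0.05568 Julian year = 0.05568 * 31557600 = 1757127.2 s. Sum: 21695.04 + 1757127.2 = 1778822.2 s. 1 minute = 60 s, so 1778822.2 s = 1778822.2 / 60 = 29647.037 minute ≈ 2.965e+04 minute (4 s.f.). Final answer: 2.965e+04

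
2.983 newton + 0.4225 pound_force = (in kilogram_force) 0.4958. Check: 2.983 newton = 2.983 N. 1 pound_force = 4.4482216 N, so 0.4225 pound_force = 0.4225 * 4.4482216 = 1.8793736 N. Sum: 2.983 + 1.8793736 = 4.8623736 N. 1 kilogram_force = 9.80665 N, so 4.8623736 N = 4.8623736 / 9.80665 = 0.49582412 kilogram_force ≈ 0.4958 kilogram_force (4 s.f.).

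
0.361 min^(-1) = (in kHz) 6.017e-06. Check: 1 min^(-1) = 0.016666667 Hz, so 0.361 min^(-1) = 0.361 * 0.016666667 = 0.0060166667 Hz. 1 kHz = 1000 Hz, so 0.0060166667 Hz = 0.0060166667 / 1000 = 6.0166667e-06 kHz ≈ 6.017e-06 kHz (4 s.f.).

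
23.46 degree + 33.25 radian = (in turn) 1 degree = 0.017453293 rad, so 23.46 degree = 23.46 * 0.017453293 = 0.40945424 rad. 33.25 radian = 33.25 rad. Sum: 0.40945424 + 33.25 = 33.659454 rad. 1 turn = 6.2831853 rad, so 33.659454 rad = 33.659454 / 6.2831853 = 5.3570685 turn ≈ 5.357 turn (4 s.f.). Final answer: 5.357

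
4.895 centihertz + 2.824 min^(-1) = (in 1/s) 0.09602. Check: 1 centihertz = 0.01 Hz, so 4.895 centihertz = 4.895 * 0.01 = 0.04895 Hz. 1 min^(-1) = 0.016666667 Hz, so 2.824 min^(-1) = 2.824 * 0.016666667 = 0.047066667 Hz. Sum: 0.04895 + 0.047066667 = 0.096016667 Hz. 0.096016667 Hz = 0.096016667 1/s ≈ 0.09602 1/s (4 s.f.).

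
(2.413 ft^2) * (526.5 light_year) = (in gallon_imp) 1 ft^2 = 0.09290304 m^2, so 2.413 ft^2 = 2.413 * 0.09290304 = 0.22417504 m^2. 1 light_year = 9.4607305e+15 m, so 526.5 light_year = 526.5 * 9.4607305e+15 = 4.9810746e+18 m. Combine: 0.22417504 m^2 * 4.9810746e+18 m = 1.1166326e+18 m^3. 1 gallon_imp = 0.00454609 m^3, so 1.1166326e+18 m^3 = 1.1166326e+18 / 0.00454609 = 2.4562483e+20 gallon_imp ≈ 2.456e+20 gallon_imp (4 s.f.). Final answer: 2.456e+20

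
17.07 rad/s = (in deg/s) 978. Check: 1 deg/s = 0.017453293 rad/s, so 17.07 rad/s = 17.07 / 0.017453293 = 978.03896 deg/s ≈ 978 deg/s (4 s.f.).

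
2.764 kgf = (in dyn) 2.711e+06. Check: 1 kgf = 9.80665 N, so 2.764 kgf = 2.764 * 9.80665 = 27.105581 N. 1 dyn = 1e-05 N, so 27.105581 N = 27.105581 / 1e-05 = 2710558.1 dyn ≈ 2.711e+06 dyn (4 s.f.).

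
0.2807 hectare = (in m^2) 1 hectare = 10000 m^2, so 0.2807 hectare = 0.2807 * 10000 = 2807 m^2. Result: 2807 m^2. Final answer: 2807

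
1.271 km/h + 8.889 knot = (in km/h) 1 km/h = 0.27777778 m/s, so 1.271 km/h = 1.271 * 0.27777778 = 0.35305556 m/s. 1 knot = 0.51444444 m/s, so 8.889 knot = 8.889 * 0.51444444 = 4.5728967 m/s. Sum: 0.35305556 + 4.5728967 = 4.9259522 m/s. 1 km/h = 0.27777778 m/s, so 4.9259522 m/s = 4.9259522 / 0.27777778 = 17.733428 km/h ≈ 17.73 km/h (4 s.f.). Final answer: 17.73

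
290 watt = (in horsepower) 290 watt = 290 W. 1 horsepower = 745.69987 W, so 290 W = 290 / 745.69987 = 0.38889641 horsepower ≈ 0.3889 horsepower (4 s.f.). Final answer: 0.3889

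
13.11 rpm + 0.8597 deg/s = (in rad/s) 1.388. Check: 1 rpm = 0.10471976 rad/s, so 13.11 rpm = 13.11 * 0.10471976 = 1.372876 rad/s. 1 deg/s = 0.017453293 rad/s, so 0.8597 deg/s = 0.8597 * 0.017453293 = 0.015004596 rad/s. Sum: 1.372876 + 0.015004596 = 1.3878806 rad/s. Result: 1.3878806 rad/s ≈ 1.388 rad/s (4 s.f.).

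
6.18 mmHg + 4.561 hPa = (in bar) 1 mmHg = 133.32237 Pa, so 6.18 mmHg = 6.18 * 133.32237 = 823.93224 Pa. 1 hPa = 100 Pa, so 4.561 hPa = 4.561 * 100 = 456.1 Pa. Sum: 823.93224 + 456.1 = 1280.0322 Pa. 1 bar = 100000 Pa, so 1280.0322 Pa = 1280.0322 / 100000 = 0.012800322 bar ≈ 0.0128 bar (4 s.f.). Final answer: 0.0128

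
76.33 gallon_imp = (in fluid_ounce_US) 1 gallon_imp = 0.00454609 m^3, so 76.33 gallon_imp = 76.33 * 0.00454609 = 0.34700305 m^3. 1 fluid_ounce_US = 2.957353e-05 m^3, so 0.34700305 m^3 = 0.34700305 / 2.957353e-05 = 11733.569 fluid_ounce_US ≈ 1.173e+04 fluid_ounce_US (4 s.f.). Final answer: 1.173e+04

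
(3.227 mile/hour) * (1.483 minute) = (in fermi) 1 mile/hour = 0.44704 m/s, so 3.227 mile/hour = 3.227 * 0.44704 = 1.4425981 m/s. 1 minute = 60 s, so 1.483 minute = 1.483 * 60 = 88.98 s. Combine: 1.4425981 m/s * 88.98 s = 128.36238 m. 1 fermi = 1e-15 m, so 128.36238 m = 128.36238 / 1e-15 = 1.2836238e+17 fermi ≈ 1.284e+17 fermi (4 s.f.). Final answer: 1.284e+17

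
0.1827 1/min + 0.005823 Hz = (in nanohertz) 1 1/min = 0.016666667 Hz, so 0.1827 1/min = 0.1827 * 0.016666667 = 0.003045 Hz. 0.005823 Hz is already in Hz. Sum: 0.003045 + 0.005823 = 0.008868 Hz. 1 nanohertz = 1e-09 Hz, so 0.008868 Hz = 0.008868 / 1e-09 = 8868000 nanohertz ≈ 8.868e+06 nanohertz (4 s.f.). Final answer: 8.868e+06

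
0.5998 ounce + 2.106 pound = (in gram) 972.3. Check: 1 ounce = 0.028349523 kg, so 0.5998 ounce = 0.5998 * 0.028349523 = 0.017004044 kg. 1 pound = 0.45359237 kg, so 2.106 pound = 2.106 * 0.45359237 = 0.95526553 kg. Sum: 0.017004044 + 0.95526553 = 0.97226958 kg. 1 gram = 0.001 kg, so 0.97226958 kg = 0.97226958 / 0.001 = 972.26958 gram ≈ 972.3 gram (4 s.f.).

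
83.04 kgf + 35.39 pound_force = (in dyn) 1 kgf = 9.80665 N, so 83.04 kgf = 83.04 * 9.80665 = 814.34422 N. 1 pound_force = 4.4482216 N, so 35.39 pound_force = 35.39 * 4.4482216 = 157.42256 N. Sum: 814.34422 + 157.42256 = 971.76678 N. 1 dyn = 1e-05 N, so 971.76678 N = 971.76678 / 1e-05 = 97176678 dyn ≈ 9.718e+07 dyn (4 s.f.). Final answer: 9.718e+07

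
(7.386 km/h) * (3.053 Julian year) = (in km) 1 km/h = 0.27777778 m/s, so 7.386 km/h = 7.386 * 0.27777778 = 2.0516667 m/s. 1 Julian year = 31557600 s, so 3.053 Julian year = 3.053 * 31557600 = 96345353 s. Combine: 2.0516667 m/s * 96345353 s = 1.9766855e+08 m. 1 km = 1000 m, so 1.9766855e+08 m = 1.9766855e+08 / 1000 = 197668.55 km ≈ 1.977e+05 km (4 s.f.). Final answer: 1.977e+05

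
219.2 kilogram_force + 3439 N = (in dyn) 1 kilogram_force = 9.80665 N, so 219.2 kilogram_force = 219.2 * 9.80665 = 2149.6177 N. 3439 N is already in N. Sum: 2149.6177 + 3439 = 5588.6177 N. 1 dyn = 1e-05 N, so 5588.6177 N = 5588.6177 / 1e-05 = 5.5886177e+08 dyn ≈ 5.589e+08 dyn (4 s.f.). Final answer: 5.589e+08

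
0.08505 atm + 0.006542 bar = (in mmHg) 1 atm = 101325 Pa, so 0.08505 atm = 0.08505 * 101325 = 8617.6912 Pa. 1 bar = 100000 Pa, so 0.006542 bar = 0.006542 * 100000 = 654.2 Pa. Sum: 8617.6912 + 654.2 = 9271.8913 Pa. 1 mmHg = 133.32237 Pa, so 9271.8913 Pa = 9271.8913 / 133.32237 = 69.544904 mmHg ≈ 69.54 mmHg (4 s.f.). Final answer: 69.54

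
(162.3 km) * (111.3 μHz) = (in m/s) 1 km = 1000 m, so 162.3 km = 162.3 * 1000 = 162300 m. 1 μHz = 1e-06 Hz, so 111.3 μHz = 111.3 * 1e-06 = 0.0001113 Hz. Combine: 162300 m * 0.0001113 Hz = 18.06399 m/s. Result: 18.06399 m/s ≈ 18.06 m/s (4 s.f.). Final answer: 18.06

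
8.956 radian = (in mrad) 8.956 radian = 8.956 rad. 1 mrad = 0.001 rad, so 8.956 rad = 8.956 / 0.001 = 8956 mrad. Final answer: 8956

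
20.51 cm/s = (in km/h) 1 cm/s = 0.01 m/s, so 20.51 cm/s = 20.51 * 0.01 = 0.2051 m/s. 1 km/h = 0.27777778 m/s, so 0.2051 m/s = 0.2051 / 0.27777778 = 0.73836 km/h ≈ 0.7384 km/h (4 s.f.). Final answer: 0.7384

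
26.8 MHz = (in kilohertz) 2.68e+04. Check: 1 MHz = 1000000 Hz, so 26.8 MHz = 26.8 * 1000000 = 26800000 Hz. 1 kilohertz = 1000 Hz, so 26800000 Hz = 26800000 / 1000 = 26800 kilohertz ≈ 2.68e+04 kilohertz (4 s.f.).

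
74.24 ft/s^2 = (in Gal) 2263. Check: 1 ft/s^2 = 0.3048 m/s^2, so 74.24 ft/s^2 = 74.24 * 0.3048 = 22.628352 m/s^2. 1 Gal = 0.01 m/s^2, so 22.628352 m/s^2 = 22.628352 / 0.01 = 2262.8352 Gal ≈ 2263 Gal (4 s.f.).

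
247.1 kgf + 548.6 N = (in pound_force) 668.1. Check: 1 kgf = 9.80665 N, so 247.1 kgf = 247.1 * 9.80665 = 2423.2232 N. 548.6 N is already in N. Sum: 2423.2232 + 548.6 = 2971.8232 N. 1 pound_force = 4.4482216 N, so 2971.8232 N = 2971.8232 / 4.4482216 = 668.09244 pound_force ≈ 668.1 pound_force (4 s.f.).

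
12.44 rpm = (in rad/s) 1 rpm = 0.10471976 rad/s, so 12.44 rpm = 12.44 * 0.10471976 = 1.3027138 rad/s. Result: 1.3027138 rad/s ≈ 1.303 rad/s (4 s.f.). Final answer: 1.303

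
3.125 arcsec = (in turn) 1 arcsec = 4.8481368e-06 rad, so 3.125 arcsec = 3.125 * 4.8481368e-06 = 1.5150428e-05 rad. 1 turn = 6.2831853 rad, so 1.5150428e-05 rad = 1.5150428e-05 / 6.2831853 = 2.4112654e-06 turn ≈ 2.411e-06 turn (4 s.f.). Final answer: 2.411e-06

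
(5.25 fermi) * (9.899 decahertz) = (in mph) 1.163e-12. Check: 1 fermi = 1e-15 m, so 5.25 fermi = 5.25 * 1e-15 = 5.25e-15 m. 1 decahertz = 10 Hz, so 9.899 decahertz = 9.899 * 10 = 98.99 Hz. Combine: 5.25e-15 m * 98.99 Hz = 5.196975e-13 m/s. 1 mph = 0.44704 m/s, so 5.196975e-13 m/s = 5.196975e-13 / 0.44704 = 1.1625302e-12 mph ≈ 1.163e-12 mph (4 s.f.).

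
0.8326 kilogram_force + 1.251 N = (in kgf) 1 kilogram_force = 9.80665 N, so 0.8326 kilogram_force = 0.8326 * 9.80665 = 8.1650168 N. 1.251 N is already in N. Sum: 8.1650168 + 1.251 = 9.4160168 N. 1 kgf = 9.80665 N, so 9.4160168 N = 9.4160168 / 9.80665 = 0.9601665 kgf ≈ 0.9602 kgf (4 s.f.). Final answer: 0.9602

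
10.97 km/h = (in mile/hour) 6.816. Check: 1 km/h = 0.27777778 m/s, so 10.97 km/h = 10.97 * 0.27777778 = 3.0472222 m/s. 1 mile/hour = 0.44704 m/s, so 3.0472222 m/s = 3.0472222 / 0.44704 = 6.816442 mile/hour ≈ 6.816 mile/hour (4 s.f.).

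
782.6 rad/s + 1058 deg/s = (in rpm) 7650. Check: 782.6 rad/s is already in rad/s. 1 deg/s = 0.017453293 rad/s, so 1058 deg/s = 1058 * 0.017453293 = 18.465583 rad/s. Sum: 782.6 + 18.465583 = 801.06558 rad/s. 1 rpm = 0.10471976 rad/s, so 801.06558 rad/s = 801.06558 / 0.10471976 = 7649.6128 rpm ≈ 7650 rpm (4 s.f.).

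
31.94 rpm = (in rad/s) 1 rpm = 0.10471976 rad/s, so 31.94 rpm = 31.94 * 0.10471976 = 3.344749 rad/s. Result: 3.344749 rad/s ≈ 3.345 rad/s (4 s.f.). Final answer: 3.345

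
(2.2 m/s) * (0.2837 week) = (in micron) 3.775e+11. Check: 2.2 m/s is already in m/s. 1 week = 604800 s, so 0.2837 week = 0.2837 * 604800 = 171581.76 s. Combine: 2.2 m/s * 171581.76 s = 377479.87 m. 1 micron = 1e-06 m, so 377479.87 m = 377479.87 / 1e-06 = 3.7747987e+11 micron ≈ 3.775e+11 micron (4 s.f.).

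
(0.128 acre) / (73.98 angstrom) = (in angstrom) 7.002e+20. Check: 1 acre = 4046.8564 m^2, so 0.128 acre = 0.128 * 4046.8564 = 517.99762 m^2. 1 angstrom = 1e-10 m, so 73.98 angstrom = 73.98 * 1e-10 = 7.398e-09 m. Combine: 517.99762 m^2 / 7.398e-09 m = 7.0018603e+10 m. 1 angstrom = 1e-10 m, so 7.0018603e+10 m = 7.0018603e+10 / 1e-10 = 7.0018603e+20 angstrom ≈ 7.002e+20 angstrom (4 s.f.).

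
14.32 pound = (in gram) 1 pound = 0.45359237 kg, so 14.32 pound = 14.32 * 0.45359237 = 6.4954427 kg. 1 gram = 0.001 kg, so 6.4954427 kg = 6.4954427 / 0.001 = 6495.4427 gram ≈ 6495 gram (4 s.f.). Final answer: 6495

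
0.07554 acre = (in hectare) 0.03057. Check: 1 acre = 4046.8564 m^2, so 0.07554 acre = 0.07554 * 4046.8564 = 305.69953 m^2. 1 hectare = 10000 m^2, so 305.69953 m^2 = 305.69953 / 10000 = 0.030569953 hectare ≈ 0.03057 hectare (4 s.f.).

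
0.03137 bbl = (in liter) 4.987. Check: 1 bbl = 0.15898729 m^3, so 0.03137 bbl = 0.03137 * 0.15898729 = 0.0049874314 m^3. 1 liter = 0.001 m^3, so 0.0049874314 m^3 = 0.0049874314 / 0.001 = 4.9874314 liter ≈ 4.987 liter (4 s.f.).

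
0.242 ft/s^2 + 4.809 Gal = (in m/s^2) 0.1219. Check: 1 ft/s^2 = 0.3048 m/s^2, so 0.242 ft/s^2 = 0.242 * 0.3048 = 0.0737616 m/s^2. 1 Gal = 0.01 m/s^2, so 4.809 Gal = 4.809 * 0.01 = 0.04809 m/s^2. Sum: 0.0737616 + 0.04809 = 0.1218516 m/s^2. Result: 0.1218516 m/s^2 ≈ 0.1219 m/s^2 (4 s.f.).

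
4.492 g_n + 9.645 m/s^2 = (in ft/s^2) 176.2. Check: 1 g_n = 9.80665 m/s^2, so 4.492 g_n = 4.492 * 9.80665 = 44.051472 m/s^2. 9.645 m/s^2 is already in m/s^2. Sum: 44.051472 + 9.645 = 53.696472 m/s^2. 1 ft/s^2 = 0.3048 m/s^2, so 53.696472 m/s^2 = 53.696472 / 0.3048 = 176.16953 ft/s^2 ≈ 176.2 ft/s^2 (4 s.f.).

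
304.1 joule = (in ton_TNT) 7.268e-08. Check: 304.1 joule = 304.1 J. 1 ton_TNT = 4.184e+09 J, so 304.1 J = 304.1 / 4.184e+09 = 7.2681644e-08 ton_TNT ≈ 7.268e-08 ton_TNT (4 s.f.).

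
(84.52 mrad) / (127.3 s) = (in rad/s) 1 mrad = 0.001 rad, so 84.52 mrad = 84.52 * 0.001 = 0.08452 rad. 127.3 s is already in s. Combine: 0.08452 rad / 127.3 s = 0.00066394344 rad/s. Result: 0.00066394344 rad/s ≈ 0.0006639 rad/s (4 s.f.). Final answer: 0.0006639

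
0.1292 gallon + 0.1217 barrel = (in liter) 19.84. Check: 1 gallon = 0.0037854118 m^3, so 0.1292 gallon = 0.1292 * 0.0037854118 = 0.0004890752 m^3. 1 barrel = 0.15898729 m^3, so 0.1217 barrel = 0.1217 * 0.15898729 = 0.019348754 m^3. Sum: 0.0004890752 + 0.019348754 = 0.019837829 m^3. 1 liter = 0.001 m^3, so 0.019837829 m^3 = 0.019837829 / 0.001 = 19.837829 liter ≈ 19.84 liter (4 s.f.).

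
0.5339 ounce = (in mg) 1 ounce = 0.028349523 kg, so 0.5339 ounce = 0.5339 * 0.028349523 = 0.01513581 kg. 1 mg = 1e-06 kg, so 0.01513581 kg = 0.01513581 / 1e-06 = 15135.81 mg ≈ 1.514e+04 mg (4 s.f.). Final answer: 1.514e+04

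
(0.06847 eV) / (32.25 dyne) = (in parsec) 1.102e-33. Check: 1 eV = 1.6021766e-19 J, so 0.06847 eV = 0.06847 * 1.6021766e-19 = 1.0970103e-20 J. 1 dyne = 1e-05 N, so 32.25 dyne = 32.25 * 1e-05 = 0.0003225 N. Combine: 1.0970103e-20 J / 0.0003225 N = 3.4015825e-17 m. 1 parsec = 3.0856776e+16 m, so 3.4015825e-17 m = 3.4015825e-17 / 3.0856776e+16 = 1.1023778e-33 parsec ≈ 1.102e-33 parsec (4 s.f.).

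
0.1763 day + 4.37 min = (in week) 1 day = 86400 s, so 0.1763 day = 0.1763 * 86400 = 15232.32 s. 1 min = 60 s, so 4.37 min = 4.37 * 60 = 262.2 s. Sum: 15232.32 + 262.2 = 15494.52 s. 1 week = 604800 s, so 15494.52 s = 15494.52 / 604800 = 0.025619246 week ≈ 0.02562 week (4 s.f.). Final answer: 0.02562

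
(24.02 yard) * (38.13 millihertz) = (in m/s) 1 yard = 0.9144 m, so 24.02 yard = 24.02 * 0.9144 = 21.963888 m. 1 millihertz = 0.001 Hz, so 38.13 millihertz = 38.13 * 0.001 = 0.03813 Hz. Combine: 21.963888 m * 0.03813 Hz = 0.83748305 m/s. Result: 0.83748305 m/s ≈ 0.8375 m/s (4 s.f.). Final answer: 0.8375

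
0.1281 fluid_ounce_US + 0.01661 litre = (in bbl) 0.0001283. Check: 1 fluid_ounce_US = 2.957353e-05 m^3, so 0.1281 fluid_ounce_US = 0.1281 * 2.957353e-05 = 3.7883691e-06 m^3. 1 litre = 0.001 m^3, so 0.01661 litre = 0.01661 * 0.001 = 1.661e-05 m^3. Sum: 3.7883691e-06 + 1.661e-05 = 2.0398369e-05 m^3. 1 bbl = 0.15898729 m^3, so 2.0398369e-05 m^3 = 2.0398369e-05 / 0.15898729 = 0.00012830188 bbl ≈ 0.0001283 bbl (4 s.f.).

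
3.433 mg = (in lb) 1 mg = 1e-06 kg, so 3.433 mg = 3.433 * 1e-06 = 3.433e-06 kg. 1 lb = 0.45359237 kg, so 3.433e-06 kg = 3.433e-06 / 0.45359237 = 7.5684695e-06 lb ≈ 7.568e-06 lb (4 s.f.). Final answer: 7.568e-06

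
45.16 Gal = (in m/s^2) 1 Gal = 0.01 m/s^2, so 45.16 Gal = 45.16 * 0.01 = 0.4516 m/s^2. Result: 0.4516 m/s^2. Final answer: 0.4516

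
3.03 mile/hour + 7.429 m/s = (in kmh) 1 mile/hour = 0.44704 m/s, so 3.03 mile/hour = 3.03 * 0.44704 = 1.3545312 m/s. 7.429 m/s is already in m/s. Sum: 1.3545312 + 7.429 = 8.7835312 m/s. 1 kmh = 0.27777778 m/s, so 8.7835312 m/s = 8.7835312 / 0.27777778 = 31.620712 kmh ≈ 31.62 kmh (4 s.f.). Final answer: 31.62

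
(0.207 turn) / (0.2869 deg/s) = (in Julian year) 1 turn = 6.2831853 rad, so 0.207 turn = 0.207 * 6.2831853 = 1.3006194 rad. 1 deg/s = 0.017453293 rad/s, so 0.2869 deg/s = 0.2869 * 0.017453293 = 0.0050073496 rad/s. Combine: 1.3006194 rad / 0.0050073496 rad/s = 259.74207 s. 1 Julian year = 31557600 s, so 259.74207 s = 259.74207 / 31557600 = 8.2307295e-06 Julian year ≈ 8.231e-06 Julian year (4 s.f.). Final answer: 8.231e-06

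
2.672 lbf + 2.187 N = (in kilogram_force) 1.435. Check: 1 lbf = 4.4482216 N, so 2.672 lbf = 2.672 * 4.4482216 = 11.885648 N. 2.187 N is already in N. Sum: 11.885648 + 2.187 = 14.072648 N. 1 kilogram_force = 9.80665 N, so 14.072648 N = 14.072648 / 9.80665 = 1.4350107 kilogram_force ≈ 1.435 kilogram_force (4 s.f.).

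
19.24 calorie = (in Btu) 1 calorie = 4.184 J, so 19.24 calorie = 19.24 * 4.184 = 80.50016 J. 1 Btu = 1055.0559 J, so 80.50016 J = 80.50016 / 1055.0559 = 0.07629943 Btu ≈ 0.0763 Btu (4 s.f.). Final answer: 0.0763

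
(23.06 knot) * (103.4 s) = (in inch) 1 knot = 0.51444444 m/s, so 23.06 knot = 23.06 * 0.51444444 = 11.863089 m/s. 103.4 s is already in s. Combine: 11.863089 m/s * 103.4 s = 1226.6434 m. 1 inch = 0.0254 m, so 1226.6434 m = 1226.6434 / 0.0254 = 48293.047 inch ≈ 4.829e+04 inch (4 s.f.). Final answer: 4.829e+04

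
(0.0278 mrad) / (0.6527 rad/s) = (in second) 1 mrad = 0.001 rad, so 0.0278 mrad = 0.0278 * 0.001 = 2.78e-05 rad. 0.6527 rad/s is already in rad/s. Combine: 2.78e-05 rad / 0.6527 rad/s = 4.2592309e-05 s. 4.2592309e-05 s = 4.2592309e-05 second ≈ 4.259e-05 second (4 s.f.). Final answer: 4.259e-05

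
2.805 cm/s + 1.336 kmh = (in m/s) 1 cm/s = 0.01 m/s, so 2.805 cm/s = 2.805 * 0.01 = 0.02805 m/s. 1 kmh = 0.27777778 m/s, so 1.336 kmh = 1.336 * 0.27777778 = 0.37111111 m/s. Sum: 0.02805 + 0.37111111 = 0.39916111 m/s. Result: 0.39916111 m/s ≈ 0.3992 m/s (4 s.f.). Final answer: 0.3992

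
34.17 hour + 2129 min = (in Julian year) 0.007946. Check: 1 hour = 3600 s, so 34.17 hour = 34.17 * 3600 = 123012 s. 1 min = 60 s, so 2129 min = 2129 * 60 = 127740 s. Sum: 123012 + 127740 = 250752 s. 1 Julian year = 31557600 s, so 250752 s = 250752 / 31557600 = 0.0079458514 Julian year ≈ 0.007946 Julian year (4 s.f.).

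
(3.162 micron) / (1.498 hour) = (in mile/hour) 1.312e-09. Check: 1 micron = 1e-06 m, so 3.162 micron = 3.162 * 1e-06 = 3.162e-06 m. 1 hour = 3600 s, so 1.498 hour = 1.498 * 3600 = 5392.8 s. Combine: 3.162e-06 m / 5392.8 s = 5.8633734e-10 m/s. 1 mile/hour = 0.44704 m/s, so 5.8633734e-10 m/s = 5.8633734e-10 / 0.44704 = 1.3115993e-09 mile/hour ≈ 1.312e-09 mile/hour (4 s.f.).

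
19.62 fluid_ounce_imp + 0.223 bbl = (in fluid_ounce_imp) 1 fluid_ounce_imp = 2.8413063e-05 m^3, so 19.62 fluid_ounce_imp = 19.62 * 2.8413063e-05 = 0.00055746429 m^3. 1 bbl = 0.15898729 m^3, so 0.223 bbl = 0.223 * 0.15898729 = 0.035454167 m^3. Sum: 0.00055746429 + 0.035454167 = 0.036011631 m^3. 1 fluid_ounce_imp = 2.8413063e-05 m^3, so 0.036011631 m^3 = 0.036011631 / 2.8413063e-05 = 1267.4322 fluid_ounce_imp ≈ 1267 fluid_ounce_imp (4 s.f.). Final answer: 1267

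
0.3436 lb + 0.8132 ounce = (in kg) 0.1789. Check: 1 lb = 0.45359237 kg, so 0.3436 lb = 0.3436 * 0.45359237 = 0.15585434 kg. 1 ounce = 0.028349523 kg, so 0.8132 ounce = 0.8132 * 0.028349523 = 0.023053832 kg. Sum: 0.15585434 + 0.023053832 = 0.17890817 kg. Result: 0.17890817 kg ≈ 0.1789 kg (4 s.f.).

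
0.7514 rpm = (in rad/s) 0.07869. Check: 1 rpm = 0.10471976 rad/s, so 0.7514 rpm = 0.7514 * 0.10471976 = 0.078686424 rad/s. Result: 0.078686424 rad/s ≈ 0.07869 rad/s (4 s.f.).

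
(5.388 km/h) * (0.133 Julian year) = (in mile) 1 km/h = 0.27777778 m/s, so 5.388 km/h = 5.388 * 0.27777778 = 1.4966667 m/s. 1 Julian year = 31557600 s, so 0.133 Julian year = 0.133 * 31557600 = 4197160.8 s. Combine: 1.4966667 m/s * 4197160.8 s = 6281750.7 m. 1 mile = 1609.344 m, so 6281750.7 m = 6281750.7 / 1609.344 = 3903.2989 mile ≈ 3903 mile (4 s.f.). Final answer: 3903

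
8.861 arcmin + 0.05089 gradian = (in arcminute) 1 arcmin = 0.00029088821 rad, so 8.861 arcmin = 8.861 * 0.00029088821 = 0.0025775604 rad. 1 gradian = 0.015707963 rad, so 0.05089 gradian = 0.05089 * 0.015707963 = 0.00079937825 rad. Sum: 0.0025775604 + 0.00079937825 = 0.0033769387 rad. 1 arcminute = 0.00029088821 rad, so 0.0033769387 rad = 0.0033769387 / 0.00029088821 = 11.60906 arcminute ≈ 11.61 arcminute (4 s.f.). Final answer: 11.61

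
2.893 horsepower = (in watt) 2157. Check: 1 horsepower = 745.69987 W, so 2.893 horsepower = 2.893 * 745.69987 = 2157.3097 W. 2157.3097 W = 2157.3097 watt ≈ 2157 watt (4 s.f.).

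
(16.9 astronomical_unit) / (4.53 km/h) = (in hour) 1 astronomical_unit = 1.4959787e+11 m, so 16.9 astronomical_unit = 16.9 * 1.4959787e+11 = 2.528204e+12 m. 1 km/h = 0.27777778 m/s, so 4.53 km/h = 4.53 * 0.27777778 = 1.2583333 m/s. Combine: 2.528204e+12 m / 1.2583333 m/s = 2.0091688e+12 s. 1 hour = 3600 s, so 2.0091688e+12 s = 2.0091688e+12 / 3600 = 5.5810243e+08 hour ≈ 5.581e+08 hour (4 s.f.). Final answer: 5.581e+08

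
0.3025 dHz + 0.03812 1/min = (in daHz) 0.003089. Check: 1 dHz = 0.1 Hz, so 0.3025 dHz = 0.3025 * 0.1 = 0.03025 Hz. 1 1/min = 0.016666667 Hz, so 0.03812 1/min = 0.03812 * 0.016666667 = 0.00063533333 Hz. Sum: 0.03025 + 0.00063533333 = 0.030885333 Hz. 1 daHz = 10 Hz, so 0.030885333 Hz = 0.030885333 / 10 = 0.0030885333 daHz ≈ 0.003089 daHz (4 s.f.).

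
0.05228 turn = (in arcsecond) 1 turn = 6.2831853 rad, so 0.05228 turn = 0.05228 * 6.2831853 = 0.32848493 rad. 1 arcsecond = 4.8481368e-06 rad, so 0.32848493 rad = 0.32848493 / 4.8481368e-06 = 67754.88 arcsecond ≈ 6.775e+04 arcsecond (4 s.f.). Final answer: 6.775e+04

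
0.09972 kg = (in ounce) 1 ounce = 0.028349523 kg, so 0.09972 kg = 0.09972 / 0.028349523 = 3.5175195 ounce ≈ 3.518 ounce (4 s.f.). Final answer: 3.518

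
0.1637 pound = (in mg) 7.425e+04. Check: 1 pound = 0.45359237 kg, so 0.1637 pound = 0.1637 * 0.45359237 = 0.074253071 kg. 1 mg = 1e-06 kg, so 0.074253071 kg = 0.074253071 / 1e-06 = 74253.071 mg ≈ 7.425e+04 mg (4 s.f.).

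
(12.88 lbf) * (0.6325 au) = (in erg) 1 lbf = 4.4482216 N, so 12.88 lbf = 12.88 * 4.4482216 = 57.293094 N. 1 au = 1.4959787e+11 m, so 0.6325 au = 0.6325 * 1.4959787e+11 = 9.4620653e+10 m. Combine: 57.293094 N * 9.4620653e+10 m = 5.42111e+12 J. 1 erg = 1e-07 J, so 5.42111e+12 J = 5.42111e+12 / 1e-07 = 5.42111e+19 erg ≈ 5.421e+19 erg (4 s.f.). Final answer: 5.421e+19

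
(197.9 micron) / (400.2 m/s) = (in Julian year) 1 micron = 1e-06 m, so 197.9 micron = 197.9 * 1e-06 = 0.0001979 m. 400.2 m/s is already in m/s. Combine: 0.0001979 m / 400.2 m/s = 4.9450275e-07 s. 1 Julian year = 31557600 s, so 4.9450275e-07 s = 4.9450275e-07 / 31557600 = 1.5669847e-14 Julian year ≈ 1.567e-14 Julian year (4 s.f.). Final answer: 1.567e-14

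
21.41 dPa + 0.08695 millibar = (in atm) 0.0001069. Check: 1 dPa = 0.1 Pa, so 21.41 dPa = 21.41 * 0.1 = 2.141 Pa. 1 millibar = 100 Pa, so 0.08695 millibar = 0.08695 * 100 = 8.695 Pa. Sum: 2.141 + 8.695 = 10.836 Pa. 1 atm = 101325 Pa, so 10.836 Pa = 10.836 / 101325 = 0.00010694301 atm ≈ 0.0001069 atm (4 s.f.).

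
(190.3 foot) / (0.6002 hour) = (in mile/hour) 0.06005. Check: 1 foot = 0.3048 m, so 190.3 foot = 190.3 * 0.3048 = 58.00344 m. 1 hour = 3600 s, so 0.6002 hour = 0.6002 * 3600 = 2160.72 s. Combine: 58.00344 m / 2160.72 s = 0.026844496 m/s. 1 mile/hour = 0.44704 m/s, so 0.026844496 m/s = 0.026844496 / 0.44704 = 0.060049428 mile/hour ≈ 0.06005 mile/hour (4 s.f.).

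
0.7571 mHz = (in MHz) 1 mHz = 0.001 Hz, so 0.7571 mHz = 0.7571 * 0.001 = 0.0007571 Hz. 1 MHz = 1000000 Hz, so 0.0007571 Hz = 0.0007571 / 1000000 = 7.571e-10 MHz. Final answer: 7.571e-10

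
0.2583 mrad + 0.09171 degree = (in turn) 1 mrad = 0.001 rad, so 0.2583 mrad = 0.2583 * 0.001 = 0.0002583 rad. 1 degree = 0.017453293 rad, so 0.09171 degree = 0.09171 * 0.017453293 = 0.0016006415 rad. Sum: 0.0002583 + 0.0016006415 = 0.0018589415 rad. 1 turn = 6.2831853 rad, so 0.0018589415 rad = 0.0018589415 / 6.2831853 = 0.00029585972 turn ≈ 0.0002959 turn (4 s.f.). Final answer: 0.0002959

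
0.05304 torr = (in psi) 0.001026. Check: 1 torr = 133.32237 Pa, so 0.05304 torr = 0.05304 * 133.32237 = 7.0714184 Pa. 1 psi = 6894.7573 Pa, so 7.0714184 Pa = 7.0714184 / 6894.7573 = 0.0010256225 psi ≈ 0.001026 psi (4 s.f.).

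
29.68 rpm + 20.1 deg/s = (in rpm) 33.03. Check: 1 rpm = 0.10471976 rad/s, so 29.68 rpm = 29.68 * 0.10471976 = 3.1080823 rad/s. 1 deg/s = 0.017453293 rad/s, so 20.1 deg/s = 20.1 * 0.017453293 = 0.35081118 rad/s. Sum: 3.1080823 + 0.35081118 = 3.4588935 rad/s. 1 rpm = 0.10471976 rad/s, so 3.4588935 rad/s = 3.4588935 / 0.10471976 = 33.03 rpm.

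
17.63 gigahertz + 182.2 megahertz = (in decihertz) 1 gigahertz = 1e+09 Hz, so 17.63 gigahertz = 17.63 * 1e+09 = 1.763e+10 Hz. 1 megahertz = 1000000 Hz, so 182.2 megahertz = 182.2 * 1000000 = 1.822e+08 Hz. Sum: 1.763e+10 + 1.822e+08 = 1.78122e+10 Hz. 1 decihertz = 0.1 Hz, so 1.78122e+10 Hz = 1.78122e+10 / 0.1 = 1.78122e+11 decihertz ≈ 1.781e+11 decihertz (4 s.f.). Final answer: 1.781e+11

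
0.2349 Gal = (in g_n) 0.0002395. Check: 1 Gal = 0.01 m/s^2, so 0.2349 Gal = 0.2349 * 0.01 = 0.002349 m/s^2. 1 g_n = 9.80665 m/s^2, so 0.002349 m/s^2 = 0.002349 / 9.80665 = 0.00023953134 g_n ≈ 0.0002395 g_n (4 s.f.).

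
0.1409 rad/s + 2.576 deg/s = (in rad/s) 0.1859. Check: 0.1409 rad/s is already in rad/s. 1 deg/s = 0.017453293 rad/s, so 2.576 deg/s = 2.576 * 0.017453293 = 0.044959682 rad/s. Sum: 0.1409 + 0.044959682 = 0.18585968 rad/s. Result: 0.18585968 rad/s ≈ 0.1859 rad/s (4 s.f.).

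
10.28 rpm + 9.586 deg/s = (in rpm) 11.88. Check: 1 rpm = 0.10471976 rad/s, so 10.28 rpm = 10.28 * 0.10471976 = 1.0765191 rad/s. 1 deg/s = 0.017453293 rad/s, so 9.586 deg/s = 9.586 * 0.017453293 = 0.16730726 rad/s. Sum: 1.0765191 + 0.16730726 = 1.2438263 rad/s. 1 rpm = 0.10471976 rad/s, so 1.2438263 rad/s = 1.2438263 / 0.10471976 = 11.877667 rpm ≈ 11.88 rpm (4 s.f.).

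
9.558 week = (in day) 66.91. Check: 1 week = 604800 s, so 9.558 week = 9.558 * 604800 = 5780678.4 s. 1 day = 86400 s, so 5780678.4 s = 5780678.4 / 86400 = 66.906 day ≈ 66.91 day (4 s.f.).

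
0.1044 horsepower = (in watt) 77.85. Check: 1 horsepower = 745.69987 W, so 0.1044 horsepower = 0.1044 * 745.69987 = 77.851067 W. 77.851067 W = 77.851067 watt ≈ 77.85 watt (4 s.f.).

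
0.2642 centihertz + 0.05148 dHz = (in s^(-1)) 1 centihertz = 0.01 Hz, so 0.2642 centihertz = 0.2642 * 0.01 = 0.002642 Hz. 1 dHz = 0.1 Hz, so 0.05148 dHz = 0.05148 * 0.1 = 0.005148 Hz. Sum: 0.002642 + 0.005148 = 0.00779 Hz. 0.00779 Hz = 0.00779 s^(-1). Final answer: 0.00779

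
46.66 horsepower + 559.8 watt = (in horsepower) 1 horsepower = 745.69987 W, so 46.66 horsepower = 46.66 * 745.69987 = 34794.356 W. 559.8 watt = 559.8 W. Sum: 34794.356 + 559.8 = 35354.156 W. 1 horsepower = 745.69987 W, so 35354.156 W = 35354.156 / 745.69987 = 47.410704 horsepower ≈ 47.41 horsepower (4 s.f.). Final answer: 47.41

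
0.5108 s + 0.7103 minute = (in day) 0.5108 s is already in s. 1 minute = 60 s, so 0.7103 minute = 0.7103 * 60 = 42.618 s. Sum: 0.5108 + 42.618 = 43.1288 s. 1 day = 86400 s, so 43.1288 s = 43.1288 / 86400 = 0.00049917593 day ≈ 0.0004992 day (4 s.f.). Final answer: 0.0004992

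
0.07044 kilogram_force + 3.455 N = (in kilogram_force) 0.4228. Check: 1 kilogram_force = 9.80665 N, so 0.07044 kilogram_force = 0.07044 * 9.80665 = 0.69078043 N. 3.455 N is already in N. Sum: 0.69078043 + 3.455 = 4.1457804 N. 1 kilogram_force = 9.80665 N, so 4.1457804 N = 4.1457804 / 9.80665 = 0.42275195 kilogram_force ≈ 0.4228 kilogram_force (4 s.f.).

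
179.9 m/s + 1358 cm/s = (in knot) 179.9 m/s is already in m/s. 1 cm/s = 0.01 m/s, so 1358 cm/s = 1358 * 0.01 = 13.58 m/s. Sum: 179.9 + 13.58 = 193.48 m/s. 1 knot = 0.51444444 m/s, so 193.48 m/s = 193.48 / 0.51444444 = 376.09503 knot ≈ 376.1 knot (4 s.f.). Final answer: 376.1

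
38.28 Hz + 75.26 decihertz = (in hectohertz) 0.4581. Check: 38.28 Hz is already in Hz. 1 decihertz = 0.1 Hz, so 75.26 decihertz = 75.26 * 0.1 = 7.526 Hz. Sum: 38.28 + 7.526 = 45.806 Hz. 1 hectohertz = 100 Hz, so 45.806 Hz = 45.806 / 100 = 0.45806 hectohertz ≈ 0.4581 hectohertz (4 s.f.).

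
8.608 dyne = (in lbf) 1 dyne = 1e-05 N, so 8.608 dyne = 8.608 * 1e-05 = 8.608e-05 N. 1 lbf = 4.4482216 N, so 8.608e-05 N = 8.608e-05 / 4.4482216 = 1.9351554e-05 lbf ≈ 1.935e-05 lbf (4 s.f.). Final answer: 1.935e-05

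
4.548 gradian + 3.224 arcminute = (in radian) 1 gradian = 0.015707963 rad, so 4.548 gradian = 4.548 * 0.015707963 = 0.071439817 rad. 1 arcminute = 0.00029088821 rad, so 3.224 arcminute = 3.224 * 0.00029088821 = 0.00093782358 rad. Sum: 0.071439817 + 0.00093782358 = 0.072377641 rad. 0.072377641 rad = 0.072377641 radian ≈ 0.07238 radian (4 s.f.). Final answer: 0.07238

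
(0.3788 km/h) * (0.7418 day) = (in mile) 1 km/h = 0.27777778 m/s, so 0.3788 km/h = 0.3788 * 0.27777778 = 0.10522222 m/s. 1 day = 86400 s, so 0.7418 day = 0.7418 * 86400 = 64091.52 s. Combine: 0.10522222 m/s * 64091.52 s = 6743.8522 m. 1 mile = 1609.344 m, so 6743.8522 m = 6743.8522 / 1609.344 = 4.1904355 mile ≈ 4.19 mile (4 s.f.). Final answer: 4.19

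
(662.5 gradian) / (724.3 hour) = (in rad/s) 1 gradian = 0.015707963 rad, so 662.5 gradian = 662.5 * 0.015707963 = 10.406526 rad. 1 hour = 3600 s, so 724.3 hour = 724.3 * 3600 = 2607480 s. Combine: 10.406526 rad / 2607480 s = 3.991028e-06 rad/s. Result: 3.991028e-06 rad/s ≈ 3.991e-06 rad/s (4 s.f.). Final answer: 3.991e-06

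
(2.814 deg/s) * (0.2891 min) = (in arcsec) 1 deg/s = 0.017453293 rad/s, so 2.814 deg/s = 2.814 * 0.017453293 = 0.049113565 rad/s. 1 min = 60 s, so 0.2891 min = 0.2891 * 60 = 17.346 s. Combine: 0.049113565 rad/s * 17.346 s = 0.8519239 rad. 1 arcsec = 4.8481368e-06 rad, so 0.8519239 rad = 0.8519239 / 4.8481368e-06 = 175721.92 arcsec ≈ 1.757e+05 arcsec (4 s.f.). Final answer: 1.757e+05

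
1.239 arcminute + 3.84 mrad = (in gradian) 0.2674. Check: 1 arcminute = 0.00029088821 rad, so 1.239 arcminute = 1.239 * 0.00029088821 = 0.00036041049 rad. 1 mrad = 0.001 rad, so 3.84 mrad = 3.84 * 0.001 = 0.00384 rad. Sum: 0.00036041049 + 0.00384 = 0.0042004105 rad. 1 gradian = 0.015707963 rad, so 0.0042004105 rad = 0.0042004105 / 0.015707963 = 0.26740644 gradian ≈ 0.2674 gradian (4 s.f.).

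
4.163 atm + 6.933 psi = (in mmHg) 3522. Check: 1 atm = 101325 Pa, so 4.163 atm = 4.163 * 101325 = 421815.98 Pa. 1 psi = 6894.7573 Pa, so 6.933 psi = 6.933 * 6894.7573 = 47801.352 Pa. Sum: 421815.98 + 47801.352 = 469617.33 Pa. 1 mmHg = 133.32237 Pa, so 469617.33 Pa = 469617.33 / 133.32237 = 3522.4196 mmHg ≈ 3522 mmHg (4 s.f.).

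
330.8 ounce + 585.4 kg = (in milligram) 5.948e+08. Check: 1 ounce = 0.028349523 kg, so 330.8 ounce = 330.8 * 0.028349523 = 9.3780222 kg. 585.4 kg is already in kg. Sum: 9.3780222 + 585.4 = 594.77802 kg. 1 milligram = 1e-06 kg, so 594.77802 kg = 594.77802 / 1e-06 = 5.9477802e+08 milligram ≈ 5.948e+08 milligram (4 s.f.).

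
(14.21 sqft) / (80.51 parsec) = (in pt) 1 sqft = 0.09290304 m^2, so 14.21 sqft = 14.21 * 0.09290304 = 1.3201522 m^2. 1 parsec = 3.0856776e+16 m, so 80.51 parsec = 80.51 * 3.0856776e+16 = 2.484279e+18 m. Combine: 1.3201522 m^2 / 2.484279e+18 m = 5.3140255e-19 m. 1 pt = 0.00035277778 m, so 5.3140255e-19 m = 5.3140255e-19 / 0.00035277778 = 1.5063379e-15 pt ≈ 1.506e-15 pt (4 s.f.). Final answer: 1.506e-15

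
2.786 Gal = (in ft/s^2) 0.0914. Check: 1 Gal = 0.01 m/s^2, so 2.786 Gal = 2.786 * 0.01 = 0.02786 m/s^2. 1 ft/s^2 = 0.3048 m/s^2, so 0.02786 m/s^2 = 0.02786 / 0.3048 = 0.091404199 ft/s^2 ≈ 0.0914 ft/s^2 (4 s.f.).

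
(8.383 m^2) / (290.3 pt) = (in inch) 8.383 m^2 is already in m^2. 1 pt = 0.00035277778 m, so 290.3 pt = 290.3 * 0.00035277778 = 0.10241139 m. Combine: 8.383 m^2 / 0.10241139 m = 81.85613 m. 1 inch = 0.0254 m, so 81.85613 m = 81.85613 / 0.0254 = 3222.6823 inch ≈ 3223 inch (4 s.f.). Final answer: 3223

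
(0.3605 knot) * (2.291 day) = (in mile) 22.81. Check: 1 knot = 0.51444444 m/s, so 0.3605 knot = 0.3605 * 0.51444444 = 0.18545722 m/s. 1 day = 86400 s, so 2.291 day = 2.291 * 86400 = 197942.4 s. Combine: 0.18545722 m/s * 197942.4 s = 36709.848 m. 1 mile = 1609.344 m, so 36709.848 m = 36709.848 / 1609.344 = 22.810442 mile ≈ 22.81 mile (4 s.f.).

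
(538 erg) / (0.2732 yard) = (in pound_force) 1 erg = 1e-07 J, so 538 erg = 538 * 1e-07 = 5.38e-05 J. 1 yard = 0.9144 m, so 0.2732 yard = 0.2732 * 0.9144 = 0.24981408 m. Combine: 5.38e-05 J / 0.24981408 m = 0.00021536016 N. 1 pound_force = 4.4482216 N, so 0.00021536016 N = 0.00021536016 / 4.4482216 = 4.841489e-05 pound_force ≈ 4.841e-05 pound_force (4 s.f.). Final answer: 4.841e-05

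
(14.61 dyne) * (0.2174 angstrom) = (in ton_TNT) 7.591e-25. Check: 1 dyne = 1e-05 N, so 14.61 dyne = 14.61 * 1e-05 = 0.0001461 N. 1 angstrom = 1e-10 m, so 0.2174 angstrom = 0.2174 * 1e-10 = 2.174e-11 m. Combine: 0.0001461 N * 2.174e-11 m = 3.176214e-15 J. 1 ton_TNT = 4.184e+09 J, so 3.176214e-15 J = 3.176214e-15 / 4.184e+09 = 7.5913337e-25 ton_TNT ≈ 7.591e-25 ton_TNT (4 s.f.).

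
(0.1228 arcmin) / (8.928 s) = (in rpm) 3.821e-05. Check: 1 arcmin = 0.00029088821 rad, so 0.1228 arcmin = 0.1228 * 0.00029088821 = 3.5721072e-05 rad. 8.928 s is already in s. Combine: 3.5721072e-05 rad / 8.928 s = 4.0010161e-06 rad/s. 1 rpm = 0.10471976 rad/s, so 4.0010161e-06 rad/s = 4.0010161e-06 / 0.10471976 = 3.820689e-05 rpm ≈ 3.821e-05 rpm (4 s.f.).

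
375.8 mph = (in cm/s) 1 mph = 0.44704 m/s, so 375.8 mph = 375.8 * 0.44704 = 167.99763 m/s. 1 cm/s = 0.01 m/s, so 167.99763 m/s = 167.99763 / 0.01 = 16799.763 cm/s ≈ 1.68e+04 cm/s (4 s.f.). Final answer: 1.68e+04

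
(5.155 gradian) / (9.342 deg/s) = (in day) 1 gradian = 0.015707963 rad, so 5.155 gradian = 5.155 * 0.015707963 = 0.080974551 rad. 1 deg/s = 0.017453293 rad/s, so 9.342 deg/s = 9.342 * 0.017453293 = 0.16304866 rad/s. Combine: 0.080974551 rad / 0.16304866 rad/s = 0.49662813 s. 1 day = 86400 s, so 0.49662813 s = 0.49662813 / 86400 = 5.7480108e-06 day ≈ 5.748e-06 day (4 s.f.). Final answer: 5.748e-06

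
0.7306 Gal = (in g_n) 0.000745. Check: 1 Gal = 0.01 m/s^2, so 0.7306 Gal = 0.7306 * 0.01 = 0.007306 m/s^2. 1 g_n = 9.80665 m/s^2, so 0.007306 m/s^2 = 0.007306 / 9.80665 = 0.00074500467 g_n ≈ 0.000745 g_n (4 s.f.).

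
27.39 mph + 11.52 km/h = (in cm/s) 1544. Check: 1 mph = 0.44704 m/s, so 27.39 mph = 27.39 * 0.44704 = 12.244426 m/s. 1 km/h = 0.27777778 m/s, so 11.52 km/h = 11.52 * 0.27777778 = 3.2 m/s. Sum: 12.244426 + 3.2 = 15.444426 m/s. 1 cm/s = 0.01 m/s, so 15.444426 m/s = 15.444426 / 0.01 = 1544.4426 cm/s ≈ 1544 cm/s (4 s.f.).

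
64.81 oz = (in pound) 4.051. Check: 1 oz = 0.028349523 kg, so 64.81 oz = 64.81 * 0.028349523 = 1.8373326 kg. 1 pound = 0.45359237 kg, so 1.8373326 kg = 1.8373326 / 0.45359237 = 4.050625 pound ≈ 4.051 pound (4 s.f.).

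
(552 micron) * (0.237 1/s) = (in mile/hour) 0.0002926. Check: 1 micron = 1e-06 m, so 552 micron = 552 * 1e-06 = 0.000552 m. 0.237 1/s = 0.237 Hz. Combine: 0.000552 m * 0.237 Hz = 0.000130824 m/s. 1 mile/hour = 0.44704 m/s, so 0.000130824 m/s = 0.000130824 / 0.44704 = 0.00029264495 mile/hour ≈ 0.0002926 mile/hour (4 s.f.).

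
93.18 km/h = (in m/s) 25.88. Check: 1 km/h = 0.27777778 m/s, so 93.18 km/h = 93.18 * 0.27777778 = 25.883333 m/s. Result: 25.883333 m/s ≈ 25.88 m/s (4 s.f.).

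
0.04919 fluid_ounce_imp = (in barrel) 1 fluid_ounce_imp = 2.8413063e-05 m^3, so 0.04919 fluid_ounce_imp = 0.04919 * 2.8413063e-05 = 1.3976385e-06 m^3. 1 barrel = 0.15898729 m^3, so 1.3976385e-06 m^3 = 1.3976385e-06 / 0.15898729 = 8.790882e-06 barrel ≈ 8.791e-06 barrel (4 s.f.). Final answer: 8.791e-06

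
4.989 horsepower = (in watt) 1 horsepower = 745.69987 W, so 4.989 horsepower = 4.989 * 745.69987 = 3720.2967 W. 3720.2967 W = 3720.2967 watt ≈ 3720 watt (4 s.f.). Final answer: 3720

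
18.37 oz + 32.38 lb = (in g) 1.521e+04. Check: 1 oz = 0.028349523 kg, so 18.37 oz = 18.37 * 0.028349523 = 0.52078074 kg. 1 lb = 0.45359237 kg, so 32.38 lb = 32.38 * 0.45359237 = 14.687321 kg. Sum: 0.52078074 + 14.687321 = 15.208102 kg. 1 g = 0.001 kg, so 15.208102 kg = 15.208102 / 0.001 = 15208.102 g ≈ 1.521e+04 g (4 s.f.).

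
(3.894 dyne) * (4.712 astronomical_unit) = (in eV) 1.713e+26. Check: 1 dyne = 1e-05 N, so 3.894 dyne = 3.894 * 1e-05 = 3.894e-05 N. 1 astronomical_unit = 1.4959787e+11 m, so 4.712 astronomical_unit = 4.712 * 1.4959787e+11 = 7.0490517e+11 m. Combine: 3.894e-05 N * 7.0490517e+11 m = 27449007 J. 1 eV = 1.6021766e-19 J, so 27449007 J = 27449007 / 1.6021766e-19 = 1.7132323e+26 eV ≈ 1.713e+26 eV (4 s.f.).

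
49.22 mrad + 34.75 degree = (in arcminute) 1 mrad = 0.001 rad, so 49.22 mrad = 49.22 * 0.001 = 0.04922 rad. 1 degree = 0.017453293 rad, so 34.75 degree = 34.75 * 0.017453293 = 0.60650192 rad. Sum: 0.04922 + 0.60650192 = 0.65572192 rad. 1 arcminute = 0.00029088821 rad, so 0.65572192 rad = 0.65572192 / 0.00029088821 = 2254.2059 arcminute ≈ 2254 arcminute (4 s.f.). Final answer: 2254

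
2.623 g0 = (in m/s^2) 25.72. Check: 1 g0 = 9.80665 m/s^2, so 2.623 g0 = 2.623 * 9.80665 = 25.722843 m/s^2. Result: 25.722843 m/s^2 ≈ 25.72 m/s^2 (4 s.f.).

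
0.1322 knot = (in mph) 1 knot = 0.51444444 m/s, so 0.1322 knot = 0.1322 * 0.51444444 = 0.068009556 m/s. 1 mph = 0.44704 m/s, so 0.068009556 m/s = 0.068009556 / 0.44704 = 0.15213304 mph ≈ 0.1521 mph (4 s.f.). Final answer: 0.1521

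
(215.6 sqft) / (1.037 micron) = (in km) 1 sqft = 0.09290304 m^2, so 215.6 sqft = 215.6 * 0.09290304 = 20.029895 m^2. 1 micron = 1e-06 m, so 1.037 micron = 1.037 * 1e-06 = 1.037e-06 m. Combine: 20.029895 m^2 / 1.037e-06 m = 19315232 m. 1 km = 1000 m, so 19315232 m = 19315232 / 1000 = 19315.232 km ≈ 1.932e+04 km (4 s.f.). Final answer: 1.932e+04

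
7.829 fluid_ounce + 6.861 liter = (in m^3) 0.007093. Check: 1 fluid_ounce = 2.957353e-05 m^3, so 7.829 fluid_ounce = 7.829 * 2.957353e-05 = 0.00023153116 m^3. 1 liter = 0.001 m^3, so 6.861 liter = 6.861 * 0.001 = 0.006861 m^3. Sum: 0.00023153116 + 0.006861 = 0.0070925312 m^3. Result: 0.0070925312 m^3 ≈ 0.007093 m^3 (4 s.f.).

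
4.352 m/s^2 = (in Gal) 1 Gal = 0.01 m/s^2, so 4.352 m/s^2 = 4.352 / 0.01 = 435.2 Gal. Final answer: 435.2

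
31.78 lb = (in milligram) 1 lb = 0.45359237 kg, so 31.78 lb = 31.78 * 0.45359237 = 14.415166 kg. 1 milligram = 1e-06 kg, so 14.415166 kg = 14.415166 / 1e-06 = 14415166 milligram ≈ 1.442e+07 milligram (4 s.f.). Final answer: 1.442e+07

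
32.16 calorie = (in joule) 134.6. Check: 1 calorie = 4.184 J, so 32.16 calorie = 32.16 * 4.184 = 134.55744 J. 134.55744 J = 134.55744 joule ≈ 134.6 joule (4 s.f.).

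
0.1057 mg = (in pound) 2.33e-07. Check: 1 mg = 1e-06 kg, so 0.1057 mg = 0.1057 * 1e-06 = 1.057e-07 kg. 1 pound = 0.45359237 kg, so 1.057e-07 kg = 1.057e-07 / 0.45359237 = 2.3302861e-07 pound ≈ 2.33e-07 pound (4 s.f.).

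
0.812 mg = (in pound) 1 mg = 1e-06 kg, so 0.812 mg = 0.812 * 1e-06 = 8.12e-07 kg. 1 pound = 0.45359237 kg, so 8.12e-07 kg = 8.12e-07 / 0.45359237 = 1.7901536e-06 pound ≈ 1.79e-06 pound (4 s.f.). Final answer: 1.79e-06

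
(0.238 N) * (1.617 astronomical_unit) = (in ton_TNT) 0.238 N is already in N. 1 astronomical_unit = 1.4959787e+11 m, so 1.617 astronomical_unit = 1.617 * 1.4959787e+11 = 2.4189976e+11 m. Combine: 0.238 N * 2.4189976e+11 m = 5.7572142e+10 J. 1 ton_TNT = 4.184e+09 J, so 5.7572142e+10 J = 5.7572142e+10 / 4.184e+09 = 13.760072 ton_TNT ≈ 13.76 ton_TNT (4 s.f.). Final answer: 13.76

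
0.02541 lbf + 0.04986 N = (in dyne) 1.629e+04. Check: 1 lbf = 4.4482216 N, so 0.02541 lbf = 0.02541 * 4.4482216 = 0.11302931 N. 0.04986 N is already in N. Sum: 0.11302931 + 0.04986 = 0.16288931 N. 1 dyne = 1e-05 N, so 0.16288931 N = 0.16288931 / 1e-05 = 16288.931 dyne ≈ 1.629e+04 dyne (4 s.f.).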